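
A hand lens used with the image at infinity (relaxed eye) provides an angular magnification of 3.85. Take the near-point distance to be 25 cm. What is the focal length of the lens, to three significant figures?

For the image at infinity, M = D/f.
f = D/M = 25/3.85 = 6.494 cm.

6.49 cm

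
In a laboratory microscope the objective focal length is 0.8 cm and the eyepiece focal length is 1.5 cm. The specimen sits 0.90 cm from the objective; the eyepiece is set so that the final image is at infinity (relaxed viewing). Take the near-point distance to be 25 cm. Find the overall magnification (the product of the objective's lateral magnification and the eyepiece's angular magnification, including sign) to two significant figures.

Objective: 1/d_i = 1/f_obj - 1/d_o = 1/0.8 - 1/0.90 = 0.13889 cm^-1, so d_i = 7.200 cm.
m_obj = -d_i/d_o = -7.200/0.90 = -8.000.
Eyepiece angular magnification (image at infinity): M_eye = D/f_e = 25/1.5 = 16.667.
Overall M = m_obj x M_eye = (-8.000)(16.667) = -133.33.

-130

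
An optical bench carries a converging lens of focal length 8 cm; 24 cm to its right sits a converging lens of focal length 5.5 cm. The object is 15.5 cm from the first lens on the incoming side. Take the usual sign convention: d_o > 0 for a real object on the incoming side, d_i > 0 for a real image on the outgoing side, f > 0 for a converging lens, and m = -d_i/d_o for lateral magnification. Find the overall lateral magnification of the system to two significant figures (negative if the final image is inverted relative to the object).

3.0

Lens 1: 1/d_i1 = 1/f_1 - 1/d_o1 = 1/8 - 1/15.5 = 0.06048 cm^-1, so d_i1 = 16.533 cm.
m_1 = -(16.533)/15.5 = -1.0667.
That image sits 7.467 cm in front of the second lens, so d_o2 = 7.467 cm.
Lens 2: 1/d_i2 = 1/f_2 - 1/d_o2 = 1/5.5 - 1/(7.467) = 0.04789 cm^-1, so d_i2 = 20.881 cm.
m_2 = -(20.881)/(7.467) = -2.7966.
The system's lateral magnification is m_1 m_2 = (-1.0667)(-2.7966) = 2.9831.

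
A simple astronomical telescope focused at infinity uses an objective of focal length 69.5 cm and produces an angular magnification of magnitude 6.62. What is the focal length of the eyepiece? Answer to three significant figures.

10.5 cm

|M| = f_obj/f_eye, so f_eye = f_obj/|M| = 69.5/6.62 = 10.498 cm.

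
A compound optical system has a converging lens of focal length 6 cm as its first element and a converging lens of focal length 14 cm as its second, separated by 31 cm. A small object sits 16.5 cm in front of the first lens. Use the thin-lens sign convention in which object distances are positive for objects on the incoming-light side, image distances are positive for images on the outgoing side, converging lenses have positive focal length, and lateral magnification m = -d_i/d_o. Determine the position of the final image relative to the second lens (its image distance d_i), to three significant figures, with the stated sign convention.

39.9 cm

First lens: d_i1 = 1/(1/6 - 1/16.5) = 9.429 cm.
Object distance for lens 2: d_o2 = 31 - 9.429 = 21.571 cm.
Second lens: d_i2 = 1/(1/14 - 1/(21.571)) = 39.887 cm.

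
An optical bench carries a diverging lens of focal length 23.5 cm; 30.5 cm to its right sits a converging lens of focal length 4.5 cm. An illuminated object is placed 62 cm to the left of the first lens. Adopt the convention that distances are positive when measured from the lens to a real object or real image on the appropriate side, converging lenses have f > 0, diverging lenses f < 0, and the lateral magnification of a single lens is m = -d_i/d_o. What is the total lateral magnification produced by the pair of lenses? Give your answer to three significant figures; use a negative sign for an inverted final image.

-0.0287

Applying the thin-lens equation to the first lens, 1/(-23.5) = 1/62 + 1/d_i1, which gives d_i1 = -17.041 cm.
Its lateral magnification is m_1 = -d_i1/d_o1 = -(-17.041)/62 = 0.2749.
The intermediate image is virtual, 17.041 cm to the left of lens 1, so d_o2 = L - d_i1 = 30.5 - (-17.041) = 47.541 cm.
Applying the thin-lens equation again with f_2 = 4.5 cm and d_o2 = 47.541 cm gives d_i2 = 4.970 cm.
m_2 = -(4.970)/(47.541) = -0.1046.
Total m = m_1 x m_2 = (0.2749)(-0.1046) = -0.0287.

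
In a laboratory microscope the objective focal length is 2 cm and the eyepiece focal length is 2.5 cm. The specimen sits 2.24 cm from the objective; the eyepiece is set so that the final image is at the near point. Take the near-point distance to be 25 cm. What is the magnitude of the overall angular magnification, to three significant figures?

91.7

Objective: 1/d_i = 1/f_obj - 1/d_o = 1/2 - 1/2.24 = 0.05357 cm^-1, so d_i = 18.667 cm.
m_obj = -d_i/d_o = -18.667/2.24 = -8.333.
Eyepiece angular magnification (image at near point): M_eye = 1 + D/f_e = 1 + 25/2.5 = 11.000.
Overall M = m_obj x M_eye = (-8.333)(11.000) = -91.67.
|M| = 91.67.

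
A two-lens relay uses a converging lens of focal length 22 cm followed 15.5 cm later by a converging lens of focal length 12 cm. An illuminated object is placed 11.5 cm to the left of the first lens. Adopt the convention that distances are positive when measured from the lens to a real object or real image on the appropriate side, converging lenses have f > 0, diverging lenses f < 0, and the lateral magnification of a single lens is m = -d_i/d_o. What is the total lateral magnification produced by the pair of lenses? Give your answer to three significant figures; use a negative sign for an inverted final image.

-0.911

Applying the thin-lens equation to the first lens, 1/22 = 1/11.5 + 1/d_i1, which gives d_i1 = -24.095 cm.
Its lateral magnification is m_1 = -d_i1/d_o1 = -(-24.095)/11.5 = 2.0952.
With d_i1 < 0 the first image is virtual and lies on the object side; the object distance for lens 2 is d_o2 = 15.5 - (-24.095) = 39.595 cm.
Applying the thin-lens equation again with f_2 = 12 cm and d_o2 = 39.595 cm gives d_i2 = 17.218 cm.
m_2 = -(17.218)/(39.595) = -0.4349.
The system's lateral magnification is m_1 m_2 = (2.0952)(-0.4349) = -0.9111.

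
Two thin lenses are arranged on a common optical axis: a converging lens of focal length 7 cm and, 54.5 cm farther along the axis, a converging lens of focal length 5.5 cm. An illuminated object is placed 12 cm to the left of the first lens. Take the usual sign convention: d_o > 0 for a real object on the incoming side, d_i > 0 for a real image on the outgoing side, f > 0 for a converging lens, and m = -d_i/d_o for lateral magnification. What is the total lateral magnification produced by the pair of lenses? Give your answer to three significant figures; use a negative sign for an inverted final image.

Lens 1: 1/d_i1 = 1/f_1 - 1/d_o1 = 1/7 - 1/12 = 0.05952 cm^-1, so d_i1 = 16.800 cm.
m_1 = -(16.800)/12 = -1.4000.
That image sits 37.700 cm in front of the second lens, so d_o2 = 37.700 cm.
Lens 2: 1/d_i2 = 1/f_2 - 1/d_o2 = 1/5.5 - 1/(37.700) = 0.15529 cm^-1, so d_i2 = 6.439 cm.
m_2 = -(6.439)/(37.700) = -0.1708.
Overall magnification: m = m_1 m_2 = 0.2391.

0.239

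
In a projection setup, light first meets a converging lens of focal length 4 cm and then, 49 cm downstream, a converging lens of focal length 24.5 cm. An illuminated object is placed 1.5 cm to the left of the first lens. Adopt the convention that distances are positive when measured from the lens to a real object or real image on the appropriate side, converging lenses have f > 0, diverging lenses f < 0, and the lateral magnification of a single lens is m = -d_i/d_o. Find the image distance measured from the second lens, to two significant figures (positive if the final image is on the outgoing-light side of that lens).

Lens 1: 1/d_i1 = 1/f_1 - 1/d_o1 = 1/4 - 1/1.5 = -0.41667 cm^-1, so d_i1 = -2.400 cm.
The intermediate image is virtual, 2.400 cm to the left of lens 1, so d_o2 = L - d_i1 = 49 - (-2.400) = 51.400 cm.
Lens 2: 1/d_i2 = 1/f_2 - 1/d_o2 = 1/24.5 - 1/(51.400) = 0.02136 cm^-1, so d_i2 = 46.814 cm.

47 cm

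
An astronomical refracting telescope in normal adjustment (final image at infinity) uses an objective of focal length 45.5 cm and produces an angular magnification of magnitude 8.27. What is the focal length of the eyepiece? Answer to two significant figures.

|M| = f_obj/f_eye, so f_eye = f_obj/|M| = 45.5/8.27 = 5.502 cm.

5.5 cm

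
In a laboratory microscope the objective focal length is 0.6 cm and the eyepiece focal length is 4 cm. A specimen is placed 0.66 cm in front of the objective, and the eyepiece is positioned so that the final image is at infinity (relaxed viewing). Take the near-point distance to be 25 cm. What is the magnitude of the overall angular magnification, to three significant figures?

Objective: 1/d_i = 1/f_obj - 1/d_o = 1/0.6 - 1/0.66 = 0.15152 cm^-1, so d_i = 6.600 cm.
m_obj = -d_i/d_o = -6.600/0.66 = -10.000.
Eyepiece angular magnification (image at infinity): M_eye = D/f_e = 25/4 = 6.250.
Overall M = m_obj x M_eye = (-10.000)(6.250) = -62.50.
|M| = 62.50.

62.5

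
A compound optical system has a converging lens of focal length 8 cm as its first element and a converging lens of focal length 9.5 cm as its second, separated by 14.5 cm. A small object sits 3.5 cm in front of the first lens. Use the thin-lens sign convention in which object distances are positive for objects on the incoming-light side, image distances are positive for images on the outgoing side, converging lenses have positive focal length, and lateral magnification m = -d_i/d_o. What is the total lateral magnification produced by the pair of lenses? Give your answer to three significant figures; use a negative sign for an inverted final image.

-1.50

Applying the thin-lens equation to the first lens, 1/8 = 1/3.5 + 1/d_i1, which gives d_i1 = -6.222 cm.
Its lateral magnification is m_1 = -d_i1/d_o1 = -(-6.222)/3.5 = 1.7778.
With d_i1 < 0 the first image is virtual and lies on the object side; the object distance for lens 2 is d_o2 = 14.5 - (-6.222) = 20.722 cm.
Applying the thin-lens equation again with f_2 = 9.5 cm and d_o2 = 20.722 cm gives d_i2 = 17.542 cm.
m_2 = -(17.542)/(20.722) = -0.8465.
Overall magnification: m = m_1 m_2 = -1.5050.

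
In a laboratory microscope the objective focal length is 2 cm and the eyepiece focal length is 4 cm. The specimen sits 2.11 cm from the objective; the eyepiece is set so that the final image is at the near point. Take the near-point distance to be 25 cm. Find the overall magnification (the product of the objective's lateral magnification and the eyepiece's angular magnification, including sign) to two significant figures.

-130

Objective: 1/d_i = 1/f_obj - 1/d_o = 1/2 - 1/2.11 = 0.02607 cm^-1, so d_i = 38.364 cm.
m_obj = -d_i/d_o = -38.364/2.11 = -18.182.
Eyepiece angular magnification (image at near point): M_eye = 1 + D/f_e = 1 + 25/4 = 7.250.
Overall M = m_obj x M_eye = (-18.182)(7.250) = -131.82.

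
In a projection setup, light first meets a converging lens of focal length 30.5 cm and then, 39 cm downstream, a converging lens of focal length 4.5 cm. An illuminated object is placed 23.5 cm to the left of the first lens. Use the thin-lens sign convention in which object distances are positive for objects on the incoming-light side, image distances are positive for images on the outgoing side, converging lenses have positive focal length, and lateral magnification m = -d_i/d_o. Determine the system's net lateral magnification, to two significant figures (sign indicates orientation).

First lens: d_i1 = 1/(1/30.5 - 1/23.5) = -102.393 cm.
m_1 = -(-102.393)/23.5 = 4.3571.
The intermediate image is virtual, 102.393 cm to the left of lens 1, so d_o2 = L - d_i1 = 39 - (-102.393) = 141.393 cm.
Second lens: d_i2 = 1/(1/4.5 - 1/(141.393)) = 4.648 cm.
m_2 = -(4.648)/(141.393) = -0.0329.
The system's lateral magnification is m_1 m_2 = (4.3571)(-0.0329) = -0.1432.

-0.14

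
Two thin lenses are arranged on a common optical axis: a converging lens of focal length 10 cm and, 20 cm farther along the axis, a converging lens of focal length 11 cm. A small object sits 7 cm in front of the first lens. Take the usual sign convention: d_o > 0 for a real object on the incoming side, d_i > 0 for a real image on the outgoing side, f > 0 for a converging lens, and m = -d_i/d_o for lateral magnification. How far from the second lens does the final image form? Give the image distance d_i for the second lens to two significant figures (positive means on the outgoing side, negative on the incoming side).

First lens: d_i1 = 1/(1/10 - 1/7) = -23.333 cm.
The intermediate image is virtual, 23.333 cm to the left of lens 1, so d_o2 = L - d_i1 = 20 - (-23.333) = 43.333 cm.
Second lens: d_i2 = 1/(1/11 - 1/(43.333)) = 14.742 cm.

15 cm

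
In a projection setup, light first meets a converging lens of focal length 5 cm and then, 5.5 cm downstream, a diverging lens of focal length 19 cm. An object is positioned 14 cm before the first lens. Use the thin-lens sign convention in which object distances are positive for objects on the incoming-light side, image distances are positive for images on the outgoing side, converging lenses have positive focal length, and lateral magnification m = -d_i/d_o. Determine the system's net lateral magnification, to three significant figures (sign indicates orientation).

-0.631

Lens 1: 1/d_i1 = 1/f_1 - 1/d_o1 = 1/5 - 1/14 = 0.12857 cm^-1, so d_i1 = 7.778 cm.
m_1 = -(7.778)/14 = -0.5556.
Since 7.778 cm > 5.5 cm, the first image lies past the second lens and serves as a virtual object: d_o2 = L - d_i1 = -2.278 cm.
Lens 2: 1/d_i2 = 1/f_2 - 1/d_o2 = 1/(-19) - 1/(-2.278) = 0.38639 cm^-1, so d_i2 = 2.588 cm.
m_2 = -(2.588)/(-2.278) = 1.1362.
Total m = m_1 x m_2 = (-0.5556)(1.1362) = -0.6312.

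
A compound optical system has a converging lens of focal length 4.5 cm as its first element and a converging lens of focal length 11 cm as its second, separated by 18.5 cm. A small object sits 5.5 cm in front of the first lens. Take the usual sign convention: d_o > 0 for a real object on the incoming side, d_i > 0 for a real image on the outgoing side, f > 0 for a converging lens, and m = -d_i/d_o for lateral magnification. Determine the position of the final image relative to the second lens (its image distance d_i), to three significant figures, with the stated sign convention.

First lens: d_i1 = 1/(1/4.5 - 1/5.5) = 24.750 cm.
Since 24.750 cm > 18.5 cm, the first image lies past the second lens and serves as a virtual object: d_o2 = L - d_i1 = -6.250 cm.
Second lens: d_i2 = 1/(1/11 - 1/(-6.250)) = 3.986 cm.

3.99 cm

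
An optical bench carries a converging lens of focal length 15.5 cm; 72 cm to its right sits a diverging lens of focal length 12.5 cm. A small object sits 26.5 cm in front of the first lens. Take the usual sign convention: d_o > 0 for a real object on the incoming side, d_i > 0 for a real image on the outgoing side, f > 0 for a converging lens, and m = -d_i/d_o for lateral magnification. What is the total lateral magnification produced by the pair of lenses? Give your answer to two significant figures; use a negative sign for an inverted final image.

-0.37

Applying the thin-lens equation to the first lens, 1/15.5 = 1/26.5 + 1/d_i1, which gives d_i1 = 37.341 cm.
Its lateral magnification is m_1 = -d_i1/d_o1 = -(37.341)/26.5 = -1.4091.
The intermediate image is 37.341 cm to the right of lens 1, so d_o2 = L - d_i1 = 72 - 37.341 = 34.659 cm.
Applying the thin-lens equation again with f_2 = -12.5 cm and d_o2 = 34.659 cm gives d_i2 = -9.187 cm.
m_2 = -(-9.187)/(34.659) = 0.2651.
Overall magnification: m = m_1 m_2 = -0.3735.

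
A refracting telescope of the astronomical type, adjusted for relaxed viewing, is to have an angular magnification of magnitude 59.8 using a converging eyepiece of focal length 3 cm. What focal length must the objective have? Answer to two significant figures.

180 cm

|M| = f_obj/|f_eye|, so f_obj = |M| x |f_eye| = 59.8 x 3 = 179.400 cm.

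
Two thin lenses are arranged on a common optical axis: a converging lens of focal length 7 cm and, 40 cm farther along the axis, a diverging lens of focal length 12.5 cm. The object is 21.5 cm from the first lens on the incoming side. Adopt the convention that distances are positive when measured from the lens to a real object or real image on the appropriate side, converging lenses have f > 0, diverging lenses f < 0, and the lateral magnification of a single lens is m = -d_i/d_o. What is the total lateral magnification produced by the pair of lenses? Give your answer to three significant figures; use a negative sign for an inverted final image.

Lens 1: 1/d_i1 = 1/f_1 - 1/d_o1 = 1/7 - 1/21.5 = 0.09635 cm^-1, so d_i1 = 10.379 cm.
m_1 = -(10.379)/21.5 = -0.4828.
Object distance for lens 2: d_o2 = 40 - 10.379 = 29.621 cm.
Lens 2: 1/d_i2 = 1/f_2 - 1/d_o2 = 1/(-12.5) - 1/(29.621) = -0.11376 cm^-1, so d_i2 = -8.790 cm.
m_2 = -(-8.790)/(29.621) = 0.2968.
The system's lateral magnification is m_1 m_2 = (-0.4828)(0.2968) = -0.1433.

-0.143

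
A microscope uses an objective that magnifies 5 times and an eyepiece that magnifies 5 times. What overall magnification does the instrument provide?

The overall magnification of a compound microscope is the product of the objective and eyepiece magnifications:
M = M_obj x M_eye = 5 x 5 = 25.

25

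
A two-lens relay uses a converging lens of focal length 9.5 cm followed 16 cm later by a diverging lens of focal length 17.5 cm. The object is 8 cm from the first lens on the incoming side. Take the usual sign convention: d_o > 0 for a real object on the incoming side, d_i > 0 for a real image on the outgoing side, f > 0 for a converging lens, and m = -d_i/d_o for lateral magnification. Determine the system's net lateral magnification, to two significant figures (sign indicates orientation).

1.3

Applying the thin-lens equation to the first lens, 1/9.5 = 1/8 + 1/d_i1, which gives d_i1 = -50.667 cm.
Its lateral magnification is m_1 = -d_i1/d_o1 = -(-50.667)/8 = 6.3333.
With d_i1 < 0 the first image is virtual and lies on the object side; the object distance for lens 2 is d_o2 = 16 - (-50.667) = 66.667 cm.
Applying the thin-lens equation again with f_2 = -17.5 cm and d_o2 = 66.667 cm gives d_i2 = -13.861 cm.
m_2 = -(-13.861)/(66.667) = 0.2079.
Total m = m_1 x m_2 = (6.3333)(0.2079) = 1.3168.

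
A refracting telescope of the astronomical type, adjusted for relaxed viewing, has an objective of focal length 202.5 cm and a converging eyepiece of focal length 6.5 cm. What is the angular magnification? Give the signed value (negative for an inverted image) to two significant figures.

-31

M = -f_obj/f_eye = -202.5/(6.5) = -31.154.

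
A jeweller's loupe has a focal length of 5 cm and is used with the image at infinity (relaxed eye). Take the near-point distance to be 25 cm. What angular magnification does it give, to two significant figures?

5.0

M = D/f = 25/5 = 5.000.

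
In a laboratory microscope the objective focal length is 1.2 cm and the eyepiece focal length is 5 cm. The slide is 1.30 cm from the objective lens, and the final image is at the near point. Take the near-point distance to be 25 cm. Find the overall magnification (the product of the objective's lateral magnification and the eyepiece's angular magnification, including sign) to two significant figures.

Objective: 1/d_i = 1/f_obj - 1/d_o = 1/1.2 - 1/1.30 = 0.06410 cm^-1, so d_i = 15.600 cm.
m_obj = -d_i/d_o = -15.600/1.30 = -12.000.
Eyepiece angular magnification (image at near point): M_eye = 1 + D/f_e = 1 + 25/5 = 6.000.
Overall M = m_obj x M_eye = (-12.000)(6.000) = -72.00.

-72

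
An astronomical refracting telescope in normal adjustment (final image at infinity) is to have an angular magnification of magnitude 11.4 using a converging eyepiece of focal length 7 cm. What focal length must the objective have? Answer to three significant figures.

79.8 cm

|M| = f_obj/|f_eye|, so f_obj = |M| x |f_eye| = 11.4 x 7 = 79.800 cm.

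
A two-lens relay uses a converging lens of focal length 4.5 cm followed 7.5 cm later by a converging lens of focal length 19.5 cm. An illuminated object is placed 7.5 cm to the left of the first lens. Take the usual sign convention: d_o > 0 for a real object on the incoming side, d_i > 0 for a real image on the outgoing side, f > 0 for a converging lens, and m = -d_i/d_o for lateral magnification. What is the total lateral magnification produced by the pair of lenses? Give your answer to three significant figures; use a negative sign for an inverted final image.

Lens 1: 1/d_i1 = 1/f_1 - 1/d_o1 = 1/4.5 - 1/7.5 = 0.08889 cm^-1, so d_i1 = 11.250 cm.
m_1 = -(11.250)/7.5 = -1.5000.
This image would form 11.250 cm past lens 1, i.e. 3.750 cm beyond lens 2, so it is a virtual object for lens 2: d_o2 = 7.5 - 11.250 = -3.750 cm.
Lens 2: 1/d_i2 = 1/f_2 - 1/d_o2 = 1/19.5 - 1/(-3.750) = 0.31795 cm^-1, so d_i2 = 3.145 cm.
m_2 = -(3.145)/(-3.750) = 0.8387.
Total m = m_1 x m_2 = (-1.5000)(0.8387) = -1.2581.

-1.26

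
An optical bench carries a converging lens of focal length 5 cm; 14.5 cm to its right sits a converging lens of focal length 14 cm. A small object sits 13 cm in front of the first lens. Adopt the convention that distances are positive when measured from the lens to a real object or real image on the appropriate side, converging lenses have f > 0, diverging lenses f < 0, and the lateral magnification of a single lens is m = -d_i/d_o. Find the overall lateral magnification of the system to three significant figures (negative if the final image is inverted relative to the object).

-1.15

Lens 1: 1/d_i1 = 1/f_1 - 1/d_o1 = 1/5 - 1/13 = 0.12308 cm^-1, so d_i1 = 8.125 cm.
m_1 = -(8.125)/13 = -0.6250.
The intermediate image is 8.125 cm to the right of lens 1, so d_o2 = L - d_i1 = 14.5 - 8.125 = 6.375 cm.
Lens 2: 1/d_i2 = 1/f_2 - 1/d_o2 = 1/14 - 1/(6.375) = -0.08543 cm^-1, so d_i2 = -11.705 cm.
m_2 = -(-11.705)/(6.375) = 1.8361.
The system's lateral magnification is m_1 m_2 = (-0.6250)(1.8361) = -1.1475.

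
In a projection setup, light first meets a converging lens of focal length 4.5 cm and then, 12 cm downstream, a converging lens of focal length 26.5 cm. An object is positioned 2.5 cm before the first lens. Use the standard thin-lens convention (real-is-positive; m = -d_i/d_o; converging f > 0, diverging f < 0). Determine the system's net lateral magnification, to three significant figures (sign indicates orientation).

First lens: d_i1 = 1/(1/4.5 - 1/2.5) = -5.625 cm.
m_1 = -(-5.625)/2.5 = 2.2500.
The intermediate image is virtual, 5.625 cm to the left of lens 1, so d_o2 = L - d_i1 = 12 - (-5.625) = 17.625 cm.
Second lens: d_i2 = 1/(1/26.5 - 1/(17.625)) = -52.627 cm.
m_2 = -(-52.627)/(17.625) = 2.9859.
Overall magnification: m = m_1 m_2 = 6.7183.

6.72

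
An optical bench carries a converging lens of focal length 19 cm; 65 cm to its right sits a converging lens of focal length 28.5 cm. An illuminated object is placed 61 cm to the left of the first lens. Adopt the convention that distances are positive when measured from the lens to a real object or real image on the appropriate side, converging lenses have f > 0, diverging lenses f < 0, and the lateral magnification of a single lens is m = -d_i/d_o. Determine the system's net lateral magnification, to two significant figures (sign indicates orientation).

First lens: d_i1 = 1/(1/19 - 1/61) = 27.595 cm.
m_1 = -(27.595)/61 = -0.4524.
The intermediate image is 27.595 cm to the right of lens 1, so d_o2 = L - d_i1 = 65 - 27.595 = 37.405 cm.
Second lens: d_i2 = 1/(1/28.5 - 1/(37.405)) = 119.715 cm.
m_2 = -(119.715)/(37.405) = -3.2005.
Overall magnification: m = m_1 m_2 = 1.4479.

1.4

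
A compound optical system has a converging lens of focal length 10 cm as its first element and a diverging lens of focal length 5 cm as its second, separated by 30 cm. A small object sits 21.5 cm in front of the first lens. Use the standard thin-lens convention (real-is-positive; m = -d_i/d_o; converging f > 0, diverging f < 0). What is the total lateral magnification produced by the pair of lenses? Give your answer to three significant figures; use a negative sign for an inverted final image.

-0.267

Applying the thin-lens equation to the first lens, 1/10 = 1/21.5 + 1/d_i1, which gives d_i1 = 18.696 cm.
Its lateral magnification is m_1 = -d_i1/d_o1 = -(18.696)/21.5 = -0.8696.
The intermediate image is 18.696 cm to the right of lens 1, so d_o2 = L - d_i1 = 30 - 18.696 = 11.304 cm.
Applying the thin-lens equation again with f_2 = -5 cm and d_o2 = 11.304 cm gives d_i2 = -3.467 cm.
m_2 = -(-3.467)/(11.304) = 0.3067.
Overall magnification: m = m_1 m_2 = -0.2667.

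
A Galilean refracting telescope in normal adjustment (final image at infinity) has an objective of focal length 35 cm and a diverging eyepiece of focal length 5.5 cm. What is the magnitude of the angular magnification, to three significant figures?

|M| = f_obj/|f_eye| = 35/5.5 = 6.364.

6.36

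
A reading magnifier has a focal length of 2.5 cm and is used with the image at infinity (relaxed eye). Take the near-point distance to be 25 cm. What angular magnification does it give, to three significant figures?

M = D/f = 25/2.5 = 10.000.

10.0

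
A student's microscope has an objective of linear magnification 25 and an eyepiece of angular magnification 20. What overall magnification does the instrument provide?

500

The overall magnification of a compound microscope is the product of the objective and eyepiece magnifications:
M = M_obj x M_eye = 25 x 20 = 500.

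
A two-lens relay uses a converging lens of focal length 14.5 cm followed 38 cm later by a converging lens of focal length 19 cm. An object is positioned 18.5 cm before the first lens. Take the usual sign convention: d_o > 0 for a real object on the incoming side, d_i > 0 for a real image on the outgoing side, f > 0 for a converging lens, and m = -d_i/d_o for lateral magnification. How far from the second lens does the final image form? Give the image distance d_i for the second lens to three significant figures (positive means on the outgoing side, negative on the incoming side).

Lens 1: 1/d_i1 = 1/f_1 - 1/d_o1 = 1/14.5 - 1/18.5 = 0.01491 cm^-1, so d_i1 = 67.063 cm.
This image would form 67.063 cm past lens 1, i.e. 29.063 cm beyond lens 2, so it is a virtual object for lens 2: d_o2 = 38 - 67.063 = -29.063 cm.
Lens 2: 1/d_i2 = 1/f_2 - 1/d_o2 = 1/19 - 1/(-29.063) = 0.08704 cm^-1, so d_i2 = 11.489 cm.

11.5 cm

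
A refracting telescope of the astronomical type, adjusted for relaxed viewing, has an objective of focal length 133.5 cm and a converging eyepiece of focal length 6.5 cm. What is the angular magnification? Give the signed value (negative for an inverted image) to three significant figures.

M = -f_obj/f_eye = -133.5/(6.5) = -20.538.

-20.5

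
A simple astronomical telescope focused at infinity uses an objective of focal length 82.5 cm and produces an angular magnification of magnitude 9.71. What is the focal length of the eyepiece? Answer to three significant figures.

|M| = f_obj/f_eye, so f_eye = f_obj/|M| = 82.5/9.71 = 8.496 cm.

8.50 cm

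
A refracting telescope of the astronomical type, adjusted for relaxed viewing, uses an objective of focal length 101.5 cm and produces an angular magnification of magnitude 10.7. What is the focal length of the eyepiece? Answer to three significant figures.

|M| = f_obj/f_eye, so f_eye = f_obj/|M| = 101.5/10.7 = 9.486 cm.

9.49 cm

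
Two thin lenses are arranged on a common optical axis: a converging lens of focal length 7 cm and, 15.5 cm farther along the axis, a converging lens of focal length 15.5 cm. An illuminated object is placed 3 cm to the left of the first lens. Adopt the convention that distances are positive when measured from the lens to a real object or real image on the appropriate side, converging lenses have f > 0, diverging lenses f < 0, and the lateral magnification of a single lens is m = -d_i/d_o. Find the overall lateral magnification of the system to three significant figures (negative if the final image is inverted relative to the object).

Lens 1: 1/d_i1 = 1/f_1 - 1/d_o1 = 1/7 - 1/3 = -0.19048 cm^-1, so d_i1 = -5.250 cm.
m_1 = -(-5.250)/3 = 1.7500.
The intermediate image is virtual, 5.250 cm to the left of lens 1, so d_o2 = L - d_i1 = 15.5 - (-5.250) = 20.750 cm.
Lens 2: 1/d_i2 = 1/f_2 - 1/d_o2 = 1/15.5 - 1/(20.750) = 0.01632 cm^-1, so d_i2 = 61.262 cm.
m_2 = -(61.262)/(20.750) = -2.9524.
The system's lateral magnification is m_1 m_2 = (1.7500)(-2.9524) = -5.1667.

-5.17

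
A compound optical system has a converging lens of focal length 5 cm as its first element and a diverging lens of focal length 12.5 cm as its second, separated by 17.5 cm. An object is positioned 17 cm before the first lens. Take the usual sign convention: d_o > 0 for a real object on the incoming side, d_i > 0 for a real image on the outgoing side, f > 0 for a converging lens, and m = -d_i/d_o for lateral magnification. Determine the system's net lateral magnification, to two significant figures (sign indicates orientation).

First lens: d_i1 = 1/(1/5 - 1/17) = 7.083 cm.
m_1 = -(7.083)/17 = -0.4167.
That image sits 10.417 cm in front of the second lens, so d_o2 = 10.417 cm.
Second lens: d_i2 = 1/(1/(-12.5) - 1/(10.417)) = -5.682 cm.
m_2 = -(-5.682)/(10.417) = 0.5455.
The system's lateral magnification is m_1 m_2 = (-0.4167)(0.5455) = -0.2273.

-0.23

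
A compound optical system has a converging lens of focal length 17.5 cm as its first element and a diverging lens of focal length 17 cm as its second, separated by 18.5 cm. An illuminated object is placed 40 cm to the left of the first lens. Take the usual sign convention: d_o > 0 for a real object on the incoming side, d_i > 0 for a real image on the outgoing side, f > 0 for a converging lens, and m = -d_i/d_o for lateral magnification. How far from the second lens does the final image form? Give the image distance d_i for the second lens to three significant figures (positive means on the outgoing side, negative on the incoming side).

First lens: d_i1 = 1/(1/17.5 - 1/40) = 31.111 cm.
This image would form 31.111 cm past lens 1, i.e. 12.611 cm beyond lens 2, so it is a virtual object for lens 2: d_o2 = 18.5 - 31.111 = -12.611 cm.
Second lens: d_i2 = 1/(1/(-17) - 1/(-12.611)) = 48.848 cm.

48.8 cm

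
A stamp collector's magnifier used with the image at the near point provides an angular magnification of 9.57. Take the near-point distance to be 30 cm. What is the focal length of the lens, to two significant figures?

For the image at the near point, M = 1 + D/f.
f = D/(M - 1) = 30/(9.57 - 1) = 3.501 cm.

3.5 cm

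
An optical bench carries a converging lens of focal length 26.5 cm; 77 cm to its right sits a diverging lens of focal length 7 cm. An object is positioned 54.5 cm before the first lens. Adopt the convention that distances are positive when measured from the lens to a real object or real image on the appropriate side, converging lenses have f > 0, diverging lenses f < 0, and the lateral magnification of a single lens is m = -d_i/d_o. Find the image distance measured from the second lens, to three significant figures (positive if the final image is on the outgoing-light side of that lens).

-5.49 cm

First lens: d_i1 = 1/(1/26.5 - 1/54.5) = 51.580 cm.
That image sits 25.420 cm in front of the second lens, so d_o2 = 25.420 cm.
Second lens: d_i2 = 1/(1/(-7) - 1/(25.420)) = -5.489 cm.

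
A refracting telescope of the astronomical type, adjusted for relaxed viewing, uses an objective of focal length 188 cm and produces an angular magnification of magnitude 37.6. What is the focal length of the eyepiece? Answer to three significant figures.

|M| = f_obj/f_eye, so f_eye = f_obj/|M| = 188/37.6 = 5.000 cm.

5.00 cm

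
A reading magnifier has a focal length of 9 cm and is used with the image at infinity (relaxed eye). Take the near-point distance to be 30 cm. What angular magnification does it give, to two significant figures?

3.3

M = D/f = 30/9 = 3.333.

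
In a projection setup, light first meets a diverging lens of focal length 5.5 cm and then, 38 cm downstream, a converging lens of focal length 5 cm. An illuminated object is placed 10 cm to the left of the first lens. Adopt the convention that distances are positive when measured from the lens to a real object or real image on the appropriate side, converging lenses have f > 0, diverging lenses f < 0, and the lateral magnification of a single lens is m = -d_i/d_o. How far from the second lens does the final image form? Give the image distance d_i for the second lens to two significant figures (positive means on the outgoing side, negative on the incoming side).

5.7 cm

First lens: d_i1 = 1/(1/(-5.5) - 1/10) = -3.548 cm.
With d_i1 < 0 the first image is virtual and lies on the object side; the object distance for lens 2 is d_o2 = 38 - (-3.548) = 41.548 cm.
Second lens: d_i2 = 1/(1/5 - 1/(41.548)) = 5.684 cm.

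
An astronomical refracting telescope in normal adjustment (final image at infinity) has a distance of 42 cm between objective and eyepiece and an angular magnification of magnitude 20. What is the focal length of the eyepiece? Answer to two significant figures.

In normal adjustment the tube length equals f_obj + f_eye and |M| = f_obj/f_eye.
So f_obj = 20 f_eye and 20 f_eye + f_eye = 42 cm, giving f_eye = 42/21 = 2.000 cm and f_obj = 40.000 cm.

2.0 cm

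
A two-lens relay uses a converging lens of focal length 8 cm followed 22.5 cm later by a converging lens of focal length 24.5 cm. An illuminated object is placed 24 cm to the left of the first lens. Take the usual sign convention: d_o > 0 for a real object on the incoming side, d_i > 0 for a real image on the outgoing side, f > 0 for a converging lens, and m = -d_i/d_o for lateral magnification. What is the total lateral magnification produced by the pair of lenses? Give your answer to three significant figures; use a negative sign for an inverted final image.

-0.875

First lens: d_i1 = 1/(1/8 - 1/24) = 12.000 cm.
m_1 = -(12.000)/24 = -0.5000.
The intermediate image is 12.000 cm to the right of lens 1, so d_o2 = L - d_i1 = 22.5 - 12.000 = 10.500 cm.
Second lens: d_i2 = 1/(1/24.5 - 1/(10.500)) = -18.375 cm.
m_2 = -(-18.375)/(10.500) = 1.7500.
Total m = m_1 x m_2 = (-0.5000)(1.7500) = -0.8750.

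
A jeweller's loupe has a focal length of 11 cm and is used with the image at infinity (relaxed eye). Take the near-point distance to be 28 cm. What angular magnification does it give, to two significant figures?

M = D/f = 28/11 = 2.545.

2.5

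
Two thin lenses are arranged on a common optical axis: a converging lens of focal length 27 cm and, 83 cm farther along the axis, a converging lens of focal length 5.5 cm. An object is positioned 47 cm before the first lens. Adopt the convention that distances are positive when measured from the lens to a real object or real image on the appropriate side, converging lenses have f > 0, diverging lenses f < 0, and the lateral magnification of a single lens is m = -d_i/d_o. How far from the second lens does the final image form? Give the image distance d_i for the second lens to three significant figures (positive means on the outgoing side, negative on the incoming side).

Applying the thin-lens equation to the first lens, 1/27 = 1/47 + 1/d_i1, which gives d_i1 = 63.450 cm.
The intermediate image is 63.450 cm to the right of lens 1, so d_o2 = L - d_i1 = 83 - 63.450 = 19.550 cm.
Applying the thin-lens equation again with f_2 = 5.5 cm and d_o2 = 19.550 cm gives d_i2 = 7.653 cm.

7.65 cm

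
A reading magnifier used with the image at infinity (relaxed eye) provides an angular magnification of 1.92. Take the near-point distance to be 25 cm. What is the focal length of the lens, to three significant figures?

13.0 cm

For the image at infinity, M = D/f.
f = D/M = 25/1.92 = 13.021 cm.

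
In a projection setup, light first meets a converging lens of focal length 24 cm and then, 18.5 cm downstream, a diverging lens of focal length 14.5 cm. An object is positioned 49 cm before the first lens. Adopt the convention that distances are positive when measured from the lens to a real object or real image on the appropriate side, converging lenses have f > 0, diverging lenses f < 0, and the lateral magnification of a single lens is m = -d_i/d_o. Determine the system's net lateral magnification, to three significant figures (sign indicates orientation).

Applying the thin-lens equation to the first lens, 1/24 = 1/49 + 1/d_i1, which gives d_i1 = 47.040 cm.
Its lateral magnification is m_1 = -d_i1/d_o1 = -(47.040)/49 = -0.9600.
This image would form 47.040 cm past lens 1, i.e. 28.540 cm beyond lens 2, so it is a virtual object for lens 2: d_o2 = 18.5 - 47.040 = -28.540 cm.
Applying the thin-lens equation again with f_2 = -14.5 cm and d_o2 = -28.540 cm gives d_i2 = -29.475 cm.
m_2 = -(-29.475)/(-28.540) = -1.0328.
Overall magnification: m = m_1 m_2 = 0.9915.

0.991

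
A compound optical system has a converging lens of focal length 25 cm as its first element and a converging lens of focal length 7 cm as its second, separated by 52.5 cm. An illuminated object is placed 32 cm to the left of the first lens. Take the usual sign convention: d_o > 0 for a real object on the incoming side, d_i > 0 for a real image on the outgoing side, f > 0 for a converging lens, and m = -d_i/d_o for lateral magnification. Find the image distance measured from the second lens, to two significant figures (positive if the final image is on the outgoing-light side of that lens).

Lens 1: 1/d_i1 = 1/f_1 - 1/d_o1 = 1/25 - 1/32 = 0.00875 cm^-1, so d_i1 = 114.286 cm.
Since 114.286 cm > 52.5 cm, the first image lies past the second lens and serves as a virtual object: d_o2 = L - d_i1 = -61.786 cm.
Lens 2: 1/d_i2 = 1/f_2 - 1/d_o2 = 1/7 - 1/(-61.786) = 0.15904 cm^-1, so d_i2 = 6.288 cm.

6.3 cm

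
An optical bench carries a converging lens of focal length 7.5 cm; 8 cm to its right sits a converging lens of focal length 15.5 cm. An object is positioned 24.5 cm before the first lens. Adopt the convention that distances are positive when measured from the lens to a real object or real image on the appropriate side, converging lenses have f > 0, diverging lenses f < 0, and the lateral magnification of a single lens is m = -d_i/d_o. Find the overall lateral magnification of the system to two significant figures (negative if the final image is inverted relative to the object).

-0.37

Applying the thin-lens equation to the first lens, 1/7.5 = 1/24.5 + 1/d_i1, which gives d_i1 = 10.809 cm.
Its lateral magnification is m_1 = -d_i1/d_o1 = -(10.809)/24.5 = -0.4412.
This image would form 10.809 cm past lens 1, i.e. 2.809 cm beyond lens 2, so it is a virtual object for lens 2: d_o2 = 8 - 10.809 = -2.809 cm.
Applying the thin-lens equation again with f_2 = 15.5 cm and d_o2 = -2.809 cm gives d_i2 = 2.378 cm.
m_2 = -(2.378)/(-2.809) = 0.8466.
The system's lateral magnification is m_1 m_2 = (-0.4412)(0.8466) = -0.3735.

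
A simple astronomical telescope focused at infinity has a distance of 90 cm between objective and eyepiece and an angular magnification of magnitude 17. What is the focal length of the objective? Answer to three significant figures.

In normal adjustment the tube length equals f_obj + f_eye and |M| = f_obj/f_eye.
So f_obj = 17 f_eye and 17 f_eye + f_eye = 90 cm, giving f_eye = 90/18 = 5.000 cm and f_obj = 85.000 cm.

85.0 cm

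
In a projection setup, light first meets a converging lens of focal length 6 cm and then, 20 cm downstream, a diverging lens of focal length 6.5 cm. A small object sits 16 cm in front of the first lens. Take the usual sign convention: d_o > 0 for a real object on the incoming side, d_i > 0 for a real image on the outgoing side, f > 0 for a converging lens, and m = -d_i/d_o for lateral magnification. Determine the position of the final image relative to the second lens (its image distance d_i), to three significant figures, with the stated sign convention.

Applying the thin-lens equation to the first lens, 1/6 = 1/16 + 1/d_i1, which gives d_i1 = 9.600 cm.
That image sits 10.400 cm in front of the second lens, so d_o2 = 10.400 cm.
Applying the thin-lens equation again with f_2 = -6.5 cm and d_o2 = 10.400 cm gives d_i2 = -4.000 cm.

-4.00 cm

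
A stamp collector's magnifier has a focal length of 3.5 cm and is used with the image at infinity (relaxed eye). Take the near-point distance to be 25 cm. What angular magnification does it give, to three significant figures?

7.14

M = D/f = 25/3.5 = 7.143.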